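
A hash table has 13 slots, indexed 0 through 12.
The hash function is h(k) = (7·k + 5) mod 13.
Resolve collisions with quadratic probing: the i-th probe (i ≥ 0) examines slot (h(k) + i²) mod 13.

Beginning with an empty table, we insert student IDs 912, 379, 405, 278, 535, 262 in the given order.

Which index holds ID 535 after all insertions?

Insert 912: h=6, slot 6 empty -> index 6.
Insert 379: h=6, slot 6 occupied -> index 7.
Insert 405: h=6, slots 6,7 occupied -> index 10.
Insert 278: h=1, slot 1 empty -> index 1.
Insert 535: h=6, slots 6,7,10 occupied -> index 2.
Insert 262: h=6, slots 6,7,10,2 occupied -> index 9.
Table: [∅, 278, 535, ∅, ∅, ∅, 912, 379, ∅, 262, 405, ∅, ∅]

2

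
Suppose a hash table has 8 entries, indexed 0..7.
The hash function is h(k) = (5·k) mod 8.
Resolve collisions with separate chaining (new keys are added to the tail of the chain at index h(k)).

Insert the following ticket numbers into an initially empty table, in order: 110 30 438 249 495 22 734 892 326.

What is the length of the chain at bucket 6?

110 → bucket 6
30 → bucket 6 (collision)
438 → bucket 6 (collision)
249 → bucket 5
495 → bucket 3
22 → bucket 6 (collision)
734 → bucket 6 (collision)
892 → bucket 4
326 → bucket 6 (collision)
Final buckets:
0: .
1: .
2: .
3: 495
4: 892
5: 249
6: 110 -> 30 -> 438 -> 22 -> 734 -> 326
7: .

6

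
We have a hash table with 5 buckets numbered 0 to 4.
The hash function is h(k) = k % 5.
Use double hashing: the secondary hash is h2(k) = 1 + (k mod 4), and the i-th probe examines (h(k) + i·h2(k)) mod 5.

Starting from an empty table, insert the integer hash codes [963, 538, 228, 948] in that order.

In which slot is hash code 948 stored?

0

Insert 963: h=3, slot 3 empty → index 3.
Insert 538: h=3, h2=3, slot 3 occupied → index 1.
Insert 228: h=3, h2=1, slot 3 occupied → index 4.
Insert 948: h=3, h2=1, slots 3,4 occupied → index 0.
Table: [948, 538, ∅, 963, 228]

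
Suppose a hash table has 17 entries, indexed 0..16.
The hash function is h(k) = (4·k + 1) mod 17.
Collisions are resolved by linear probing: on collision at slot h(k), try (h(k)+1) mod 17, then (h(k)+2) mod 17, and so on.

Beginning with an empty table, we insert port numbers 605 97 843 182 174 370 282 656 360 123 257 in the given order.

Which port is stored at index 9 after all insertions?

Insert 605: h=7, slot 7 empty -> index 7.
Insert 97: h=15, slot 15 empty -> index 15.
Insert 843: h=7, slot 7 occupied -> index 8.
Insert 182: h=15, slot 15 occupied -> index 16.
Insert 174: h=0, slot 0 empty -> index 0.
Insert 370: h=2, slot 2 empty -> index 2.
Insert 282: h=7, slots 7,8 occupied -> index 9.
Insert 656: h=7, slots 7,8,9 occupied -> index 10.
Insert 360: h=13, slot 13 empty -> index 13.
Insert 123: h=0, slot 0 occupied -> index 1.
Insert 257: h=9, slots 9,10 occupied -> index 11.
Table: [174, 123, 370, -, -, -, -, 605, 843, 282, 656, 257, -, 360, -, 97, 182]

282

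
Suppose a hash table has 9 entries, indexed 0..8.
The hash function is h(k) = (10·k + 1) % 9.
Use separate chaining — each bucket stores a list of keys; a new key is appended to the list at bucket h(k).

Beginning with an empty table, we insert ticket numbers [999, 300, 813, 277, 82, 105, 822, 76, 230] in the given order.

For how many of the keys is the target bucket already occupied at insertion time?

2

Insert 999: h=1, bucket 1 empty -> new chain.
Insert 300: h=4, bucket 4 empty -> new chain.
Insert 813: h=4, bucket 4 nonempty -> append to chain.
Insert 277: h=8, bucket 8 empty -> new chain.
Insert 82: h=2, bucket 2 empty -> new chain.
Insert 105: h=7, bucket 7 empty -> new chain.
Insert 822: h=4, bucket 4 nonempty -> append to chain.
Insert 76: h=5, bucket 5 empty -> new chain.
Insert 230: h=6, bucket 6 empty -> new chain.
Final buckets:
0: _
1: 999
2: 82
3: _
4: 300 -> 813 -> 822
5: 76
6: 230
7: 105
8: 277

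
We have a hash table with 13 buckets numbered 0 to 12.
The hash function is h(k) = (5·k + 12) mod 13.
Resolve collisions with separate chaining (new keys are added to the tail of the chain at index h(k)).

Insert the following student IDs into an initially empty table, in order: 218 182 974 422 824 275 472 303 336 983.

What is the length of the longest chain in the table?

Insert 218: h=10, bucket 10 empty -> new chain.
Insert 182: h=12, bucket 12 empty -> new chain.
Insert 974: h=7, bucket 7 empty -> new chain.
Insert 422: h=3, bucket 3 empty -> new chain.
Insert 824: h=11, bucket 11 empty -> new chain.
Insert 275: h=9, bucket 9 empty -> new chain.
Insert 472: h=6, bucket 6 empty -> new chain.
Insert 303: h=6, bucket 6 nonempty -> append to chain.
Insert 336: h=2, bucket 2 empty -> new chain.
Insert 983: h=0, bucket 0 empty -> new chain.
Final buckets:
0: 983
1: _
2: 336
3: 422
4: _
5: _
6: 472 -> 303
7: 974
8: _
9: 275
10: 218
11: 824
12: 182

2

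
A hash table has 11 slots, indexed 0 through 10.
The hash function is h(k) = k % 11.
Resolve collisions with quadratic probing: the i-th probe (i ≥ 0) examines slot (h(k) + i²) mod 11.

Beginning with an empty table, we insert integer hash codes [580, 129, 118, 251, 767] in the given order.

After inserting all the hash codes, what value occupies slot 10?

580 hashes to 8; slot 8 is free → place at 8.
129 hashes to 8; 8 taken → place at 9.
118 hashes to 8; 8,9 taken → place at 1.
251 hashes to 9; 9 taken → place at 10.
767 hashes to 8; 8,9,1 taken → place at 6.
Table: [—, 118, —, —, —, —, 767, —, 580, 129, 251]

251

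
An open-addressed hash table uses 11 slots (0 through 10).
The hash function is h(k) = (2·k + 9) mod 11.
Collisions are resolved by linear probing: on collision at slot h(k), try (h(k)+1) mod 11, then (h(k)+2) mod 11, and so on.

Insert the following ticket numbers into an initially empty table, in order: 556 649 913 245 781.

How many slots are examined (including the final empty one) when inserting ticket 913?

Insert 556: h=10, slot 10 empty → index 10.
Insert 649: h=9, slot 9 empty → index 9.
Insert 913: h=9, slots 9,10 occupied → index 0.
Insert 245: h=4, slot 4 empty → index 4.
Insert 781: h=9, slots 9,10,0 occupied → index 1.
Table: [913, 781, ., ., 245, ., ., ., ., 649, 556]

3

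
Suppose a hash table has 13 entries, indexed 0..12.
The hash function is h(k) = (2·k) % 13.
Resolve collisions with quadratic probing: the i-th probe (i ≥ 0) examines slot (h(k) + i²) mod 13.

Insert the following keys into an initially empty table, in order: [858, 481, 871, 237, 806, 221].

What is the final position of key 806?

858 hashes to 0; slot 0 is free → place at 0.
481 hashes to 0; 0 taken → place at 1.
871 hashes to 0; 0,1 taken → place at 4.
237 hashes to 6; slot 6 is free → place at 6.
806 hashes to 0; 0,1,4 taken → place at 9.
221 hashes to 0; 0,1,4,9 taken → place at 3.
Table: [858, 481, —, 221, 871, —, 237, —, —, 806, —, —, —]

9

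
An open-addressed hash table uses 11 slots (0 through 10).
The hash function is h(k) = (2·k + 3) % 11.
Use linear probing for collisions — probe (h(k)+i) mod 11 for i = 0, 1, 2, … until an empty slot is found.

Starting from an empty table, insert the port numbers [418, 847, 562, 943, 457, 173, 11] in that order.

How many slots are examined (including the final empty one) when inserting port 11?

418: h=3 => slot 3
847: h=3, probe 3,4 => slot 4
562: h=5 => slot 5
943: h=8 => slot 8
457: h=4, probe 4,5,6 => slot 6
173: h=8, probe 8,9 => slot 9
11: h=3, probe 3,4,5,6,7 => slot 7
Table: [_, _, _, 418, 847, 562, 457, 11, 943, 173, _]

5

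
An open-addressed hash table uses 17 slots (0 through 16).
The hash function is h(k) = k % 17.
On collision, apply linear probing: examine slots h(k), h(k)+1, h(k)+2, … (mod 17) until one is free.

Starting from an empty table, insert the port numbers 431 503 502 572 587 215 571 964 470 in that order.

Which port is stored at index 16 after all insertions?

431: h=6 -> slot 6
503: h=10 -> slot 10
502: h=9 -> slot 9
572: h=11 -> slot 11
587: h=9, probe 9,10,11,12 -> slot 12
215: h=11, probe 11,12,13 -> slot 13
571: h=10, probe 10,11,12,13,14 -> slot 14
964: h=12, probe 12,13,14,15 -> slot 15
470: h=11, probe 11,12,13,14,15,16 -> slot 16
Table: [—, —, —, —, —, —, 431, —, —, 502, 503, 572, 587, 215, 571, 964, 470]

470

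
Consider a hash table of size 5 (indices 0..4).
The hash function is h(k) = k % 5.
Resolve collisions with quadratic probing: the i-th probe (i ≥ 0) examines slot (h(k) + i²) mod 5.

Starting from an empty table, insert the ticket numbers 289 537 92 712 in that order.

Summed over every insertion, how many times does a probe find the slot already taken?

Insert 289: h=4, slot 4 empty → index 4.
Insert 537: h=2, slot 2 empty → index 2.
Insert 92: h=2, slot 2 occupied → index 3.
Insert 712: h=2, slots 2,3 occupied → index 1.
Table: [∅, 712, 537, 92, 289]

3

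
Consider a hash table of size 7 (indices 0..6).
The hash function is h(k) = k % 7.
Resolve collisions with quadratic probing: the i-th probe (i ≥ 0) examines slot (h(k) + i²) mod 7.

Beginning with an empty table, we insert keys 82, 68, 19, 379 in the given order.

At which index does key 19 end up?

2

Insert 82: h=5, slot 5 empty -> index 5.
Insert 68: h=5, slot 5 occupied -> index 6.
Insert 19: h=5, slots 5,6 occupied -> index 2.
Insert 379: h=1, slot 1 empty -> index 1.
Table: [-, 379, 19, -, -, 82, 68]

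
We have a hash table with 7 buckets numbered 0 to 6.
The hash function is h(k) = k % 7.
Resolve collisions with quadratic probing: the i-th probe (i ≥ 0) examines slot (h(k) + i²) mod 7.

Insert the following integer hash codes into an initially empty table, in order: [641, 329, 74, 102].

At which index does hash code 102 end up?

641: h=4 → slot 4
329: h=0 → slot 0
74: h=4, probe 4,5 → slot 5
102: h=4, probe 4,5,1 → slot 1
Table: [329, 102, _, _, 641, 74, _]

1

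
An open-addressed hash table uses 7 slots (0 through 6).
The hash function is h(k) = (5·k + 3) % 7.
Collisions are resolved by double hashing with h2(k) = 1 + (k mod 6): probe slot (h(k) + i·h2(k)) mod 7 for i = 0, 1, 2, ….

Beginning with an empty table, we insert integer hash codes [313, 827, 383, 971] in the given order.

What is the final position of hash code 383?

6

313: h=0 -> slot 0
827: h=1 -> slot 1
383: h=0, h2=6, probe 0,6 -> slot 6
971: h=0, h2=6, probe 0,6,5 -> slot 5
Table: [313, 827, ∅, ∅, ∅, 971, 383]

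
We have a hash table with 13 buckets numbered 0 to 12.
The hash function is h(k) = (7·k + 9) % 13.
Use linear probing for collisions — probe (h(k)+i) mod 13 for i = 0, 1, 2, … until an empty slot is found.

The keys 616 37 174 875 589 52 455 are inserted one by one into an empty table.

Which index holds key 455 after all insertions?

10

616 hashes to 5; slot 5 is free → place at 5.
37 hashes to 8; slot 8 is free → place at 8.
174 hashes to 5; 5 taken → place at 6.
875 hashes to 11; slot 11 is free → place at 11.
589 hashes to 11; 11 taken → place at 12.
52 hashes to 9; slot 9 is free → place at 9.
455 hashes to 9; 9 taken → place at 10.
Table: [., ., ., ., ., 616, 174, ., 37, 52, 455, 875, 589]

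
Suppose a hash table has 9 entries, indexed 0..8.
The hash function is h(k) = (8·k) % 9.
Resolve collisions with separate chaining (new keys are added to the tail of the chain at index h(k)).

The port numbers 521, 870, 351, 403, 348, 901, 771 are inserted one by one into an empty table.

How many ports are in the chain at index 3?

521 -> bucket 1
870 -> bucket 3
351 -> bucket 0
403 -> bucket 2
348 -> bucket 3 (collision)
901 -> bucket 8
771 -> bucket 3 (collision)
Final buckets:
0: 351
1: 521
2: 403
3: 870 -> 348 -> 771
4: ∅
5: ∅
6: ∅
7: ∅
8: 901

3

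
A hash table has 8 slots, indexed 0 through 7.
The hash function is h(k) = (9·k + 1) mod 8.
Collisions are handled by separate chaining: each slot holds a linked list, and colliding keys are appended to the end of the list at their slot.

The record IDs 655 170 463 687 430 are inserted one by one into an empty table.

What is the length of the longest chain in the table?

3

Insert 655: h=0, bucket 0 empty → new chain.
Insert 170: h=3, bucket 3 empty → new chain.
Insert 463: h=0, bucket 0 nonempty → append to chain.
Insert 687: h=0, bucket 0 nonempty → append to chain.
Insert 430: h=7, bucket 7 empty → new chain.
Final buckets:
0: 655 -> 463 -> 687
1: —
2: —
3: 170
4: —
5: —
6: —
7: 430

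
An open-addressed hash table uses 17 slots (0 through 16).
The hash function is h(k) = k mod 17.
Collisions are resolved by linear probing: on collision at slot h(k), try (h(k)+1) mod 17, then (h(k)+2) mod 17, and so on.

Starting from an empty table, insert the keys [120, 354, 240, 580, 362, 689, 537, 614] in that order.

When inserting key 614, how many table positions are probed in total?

120: h=1 => slot 1
354: h=14 => slot 14
240: h=2 => slot 2
580: h=2, probe 2,3 => slot 3
362: h=5 => slot 5
689: h=9 => slot 9
537: h=10 => slot 10
614: h=2, probe 2,3,4 => slot 4
Table: [—, 120, 240, 580, 614, 362, —, —, —, 689, 537, —, —, —, 354, —, —]

3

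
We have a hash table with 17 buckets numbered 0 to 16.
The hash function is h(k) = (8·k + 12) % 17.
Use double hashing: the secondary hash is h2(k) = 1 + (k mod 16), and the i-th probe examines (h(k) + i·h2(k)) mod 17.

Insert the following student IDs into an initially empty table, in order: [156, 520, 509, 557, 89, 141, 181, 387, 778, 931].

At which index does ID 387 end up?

Insert 156: h=2, slot 2 empty → index 2.
Insert 520: h=7, slot 7 empty → index 7.
Insert 509: h=4, slot 4 empty → index 4.
Insert 557: h=14, slot 14 empty → index 14.
Insert 89: h=10, slot 10 empty → index 10.
Insert 141: h=1, slot 1 empty → index 1.
Insert 181: h=15, slot 15 empty → index 15.
Insert 387: h=14, h2=4, slots 14,1 occupied → index 5.
Insert 778: h=14, h2=11, slot 14 occupied → index 8.
Insert 931: h=14, h2=4, slots 14,1,5 occupied → index 9.
Table: [., 141, 156, ., 509, 387, ., 520, 778, 931, 89, ., ., ., 557, 181, .]

5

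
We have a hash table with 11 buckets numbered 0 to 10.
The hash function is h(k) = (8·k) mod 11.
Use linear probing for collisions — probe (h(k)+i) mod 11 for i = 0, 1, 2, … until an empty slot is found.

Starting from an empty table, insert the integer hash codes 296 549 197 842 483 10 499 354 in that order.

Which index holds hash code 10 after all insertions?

8

296: h=3 -> slot 3
549: h=3, probe 3,4 -> slot 4
197: h=3, probe 3,4,5 -> slot 5
842: h=4, probe 4,5,6 -> slot 6
483: h=3, probe 3,4,5,6,7 -> slot 7
10: h=3, probe 3,4,5,6,7,8 -> slot 8
499: h=10 -> slot 10
354: h=5, probe 5,6,7,8,9 -> slot 9
Table: [∅, ∅, ∅, 296, 549, 197, 842, 483, 10, 354, 499]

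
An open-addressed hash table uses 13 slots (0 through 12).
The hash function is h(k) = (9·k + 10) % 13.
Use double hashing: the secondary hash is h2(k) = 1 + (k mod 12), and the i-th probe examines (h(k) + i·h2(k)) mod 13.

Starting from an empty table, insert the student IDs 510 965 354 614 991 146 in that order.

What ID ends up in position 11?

510 hashes to 11; slot 11 is free → place at 11.
965 hashes to 11, h2=6; 11 taken → place at 4.
354 hashes to 11, h2=7; 11 taken → place at 5.
614 hashes to 11, h2=3; 11 taken → place at 1.
991 hashes to 11, h2=8; 11 taken → place at 6.
146 hashes to 11, h2=3; 11,1,4 taken → place at 7.
Table: [., 614, ., ., 965, 354, 991, 146, ., ., ., 510, .]

510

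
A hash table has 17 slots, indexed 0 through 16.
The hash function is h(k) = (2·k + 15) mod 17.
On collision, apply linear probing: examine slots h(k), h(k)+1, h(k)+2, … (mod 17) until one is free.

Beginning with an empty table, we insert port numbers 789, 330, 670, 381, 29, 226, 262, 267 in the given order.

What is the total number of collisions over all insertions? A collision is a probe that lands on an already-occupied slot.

11

789 hashes to 12; slot 12 is free => place at 12.
330 hashes to 12; 12 taken => place at 13.
670 hashes to 12; 12,13 taken => place at 14.
381 hashes to 12; 12,13,14 taken => place at 15.
29 hashes to 5; slot 5 is free => place at 5.
226 hashes to 8; slot 8 is free => place at 8.
262 hashes to 12; 12,13,14,15 taken => place at 16.
267 hashes to 5; 5 taken => place at 6.
Table: [., ., ., ., ., 29, 267, ., 226, ., ., ., 789, 330, 670, 381, 262]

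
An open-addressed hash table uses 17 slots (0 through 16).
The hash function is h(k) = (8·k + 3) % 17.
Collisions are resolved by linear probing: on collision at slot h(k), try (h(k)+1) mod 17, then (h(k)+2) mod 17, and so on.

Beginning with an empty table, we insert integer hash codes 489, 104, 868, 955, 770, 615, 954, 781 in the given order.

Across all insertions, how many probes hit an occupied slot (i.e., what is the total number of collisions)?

4

489: h=5 -> slot 5
104: h=2 -> slot 2
868: h=11 -> slot 11
955: h=10 -> slot 10
770: h=9 -> slot 9
615: h=10, probe 10,11,12 -> slot 12
954: h=2, probe 2,3 -> slot 3
781: h=12, probe 12,13 -> slot 13
Table: [_, _, 104, 954, _, 489, _, _, _, 770, 955, 868, 615, 781, _, _, _]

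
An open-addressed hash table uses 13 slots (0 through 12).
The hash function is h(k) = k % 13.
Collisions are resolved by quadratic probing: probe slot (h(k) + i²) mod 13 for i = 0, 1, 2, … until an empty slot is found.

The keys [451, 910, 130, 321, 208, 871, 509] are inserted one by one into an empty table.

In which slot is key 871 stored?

3

451: h=9 → slot 9
910: h=0 → slot 0
130: h=0, probe 0,1 → slot 1
321: h=9, probe 9,10 → slot 10
208: h=0, probe 0,1,4 → slot 4
871: h=0, probe 0,1,4,9,3 → slot 3
509: h=2 → slot 2
Table: [910, 130, 509, 871, 208, ., ., ., ., 451, 321, ., .]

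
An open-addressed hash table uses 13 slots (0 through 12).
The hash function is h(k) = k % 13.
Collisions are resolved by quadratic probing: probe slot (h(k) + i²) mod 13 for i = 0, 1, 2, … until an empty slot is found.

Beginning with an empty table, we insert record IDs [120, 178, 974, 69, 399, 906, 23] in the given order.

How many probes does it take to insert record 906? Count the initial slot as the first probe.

Insert 120: h=3, slot 3 empty → index 3.
Insert 178: h=9, slot 9 empty → index 9.
Insert 974: h=12, slot 12 empty → index 12.
Insert 69: h=4, slot 4 empty → index 4.
Insert 399: h=9, slot 9 occupied → index 10.
Insert 906: h=9, slots 9,10 occupied → index 0.
Insert 23: h=10, slot 10 occupied → index 11.
Table: [906, -, -, 120, 69, -, -, -, -, 178, 399, 23, 974]

3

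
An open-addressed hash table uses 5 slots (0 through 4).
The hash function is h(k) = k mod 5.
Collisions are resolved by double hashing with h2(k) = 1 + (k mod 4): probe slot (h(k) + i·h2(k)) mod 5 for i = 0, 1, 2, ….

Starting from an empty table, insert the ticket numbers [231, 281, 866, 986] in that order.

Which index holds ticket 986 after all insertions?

231: h=1 → slot 1
281: h=1, h2=2, probe 1,3 → slot 3
866: h=1, h2=3, probe 1,4 → slot 4
986: h=1, h2=3, probe 1,4,2 → slot 2
Table: [-, 231, 986, 281, 866]

2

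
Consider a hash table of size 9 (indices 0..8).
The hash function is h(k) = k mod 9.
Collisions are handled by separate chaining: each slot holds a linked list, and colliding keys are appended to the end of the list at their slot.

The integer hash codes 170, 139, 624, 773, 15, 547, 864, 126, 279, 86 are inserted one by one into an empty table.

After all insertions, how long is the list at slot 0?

170 -> bucket 8
139 -> bucket 4
624 -> bucket 3
773 -> bucket 8 (collision)
15 -> bucket 6
547 -> bucket 7
864 -> bucket 0
126 -> bucket 0 (collision)
279 -> bucket 0 (collision)
86 -> bucket 5
Final buckets:
0: 864 -> 126 -> 279
1: _
2: _
3: 624
4: 139
5: 86
6: 15
7: 547
8: 170 -> 773

3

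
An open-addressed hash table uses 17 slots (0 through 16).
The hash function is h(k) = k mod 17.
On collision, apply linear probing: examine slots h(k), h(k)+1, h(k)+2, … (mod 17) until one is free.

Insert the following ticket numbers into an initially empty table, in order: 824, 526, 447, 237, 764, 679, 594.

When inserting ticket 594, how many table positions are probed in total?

5

824: h=8 => slot 8
526: h=16 => slot 16
447: h=5 => slot 5
237: h=16, probe 16,0 => slot 0
764: h=16, probe 16,0,1 => slot 1
679: h=16, probe 16,0,1,2 => slot 2
594: h=16, probe 16,0,1,2,3 => slot 3
Table: [237, 764, 679, 594, ∅, 447, ∅, ∅, 824, ∅, ∅, ∅, ∅, ∅, ∅, ∅, 526]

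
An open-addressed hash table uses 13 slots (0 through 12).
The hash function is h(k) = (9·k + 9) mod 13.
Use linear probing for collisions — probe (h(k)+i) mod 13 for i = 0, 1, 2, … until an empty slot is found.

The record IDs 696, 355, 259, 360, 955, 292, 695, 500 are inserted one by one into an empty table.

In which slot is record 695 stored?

2

696 hashes to 7; slot 7 is free → place at 7.
355 hashes to 6; slot 6 is free → place at 6.
259 hashes to 0; slot 0 is free → place at 0.
360 hashes to 12; slot 12 is free → place at 12.
955 hashes to 11; slot 11 is free → place at 11.
292 hashes to 11; 11,12,0 taken → place at 1.
695 hashes to 11; 11,12,0,1 taken → place at 2.
500 hashes to 11; 11,12,0,1,2 taken → place at 3.
Table: [259, 292, 695, 500, ∅, ∅, 355, 696, ∅, ∅, ∅, 955, 360]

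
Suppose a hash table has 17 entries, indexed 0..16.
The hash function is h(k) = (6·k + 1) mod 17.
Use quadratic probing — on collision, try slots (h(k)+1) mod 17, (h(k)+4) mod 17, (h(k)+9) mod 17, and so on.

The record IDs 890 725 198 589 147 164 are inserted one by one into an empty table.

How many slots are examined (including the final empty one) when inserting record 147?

890 hashes to 3; slot 3 is free => place at 3.
725 hashes to 16; slot 16 is free => place at 16.
198 hashes to 16; 16 taken => place at 0.
589 hashes to 16; 16,0,3 taken => place at 8.
147 hashes to 16; 16,0,3,8 taken => place at 15.
164 hashes to 16; 16,0,3,8,15 taken => place at 7.
Table: [198, -, -, 890, -, -, -, 164, 589, -, -, -, -, -, -, 147, 725]

5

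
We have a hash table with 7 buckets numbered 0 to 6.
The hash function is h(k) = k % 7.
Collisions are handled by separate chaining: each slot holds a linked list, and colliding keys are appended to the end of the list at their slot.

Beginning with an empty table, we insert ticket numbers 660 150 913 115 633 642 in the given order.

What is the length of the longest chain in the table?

4

Insert 660: h=2, bucket 2 empty → new chain.
Insert 150: h=3, bucket 3 empty → new chain.
Insert 913: h=3, bucket 3 nonempty → append to chain.
Insert 115: h=3, bucket 3 nonempty → append to chain.
Insert 633: h=3, bucket 3 nonempty → append to chain.
Insert 642: h=5, bucket 5 empty → new chain.
Final buckets:
0: .
1: .
2: 660
3: 150 -> 913 -> 115 -> 633
4: .
5: 642
6: .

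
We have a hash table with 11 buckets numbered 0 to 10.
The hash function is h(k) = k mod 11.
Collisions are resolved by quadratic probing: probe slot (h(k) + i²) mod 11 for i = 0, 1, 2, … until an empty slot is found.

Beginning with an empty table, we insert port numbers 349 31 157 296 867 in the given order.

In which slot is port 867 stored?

349 hashes to 8; slot 8 is free -> place at 8.
31 hashes to 9; slot 9 is free -> place at 9.
157 hashes to 3; slot 3 is free -> place at 3.
296 hashes to 10; slot 10 is free -> place at 10.
867 hashes to 9; 9,10 taken -> place at 2.
Table: [_, _, 867, 157, _, _, _, _, 349, 31, 296]

2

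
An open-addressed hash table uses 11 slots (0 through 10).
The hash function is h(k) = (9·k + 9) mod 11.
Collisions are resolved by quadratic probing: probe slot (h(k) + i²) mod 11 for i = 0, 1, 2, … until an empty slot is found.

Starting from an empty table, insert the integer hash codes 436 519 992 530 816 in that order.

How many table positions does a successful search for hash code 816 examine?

5

436: h=6 -> slot 6
519: h=5 -> slot 5
992: h=5, probe 5,6,9 -> slot 9
530: h=5, probe 5,6,9,3 -> slot 3
816: h=5, probe 5,6,9,3,10 -> slot 10
Table: [∅, ∅, ∅, 530, ∅, 519, 436, ∅, ∅, 992, 816]
Lookup 816: h=5, probe 5,6,9,3,10 → found at 10.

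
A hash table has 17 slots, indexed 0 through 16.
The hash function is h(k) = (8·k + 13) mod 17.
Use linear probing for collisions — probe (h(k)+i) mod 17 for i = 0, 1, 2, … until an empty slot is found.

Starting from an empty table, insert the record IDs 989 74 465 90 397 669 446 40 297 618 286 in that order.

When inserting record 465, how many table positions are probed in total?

989 hashes to 3; slot 3 is free -> place at 3.
74 hashes to 10; slot 10 is free -> place at 10.
465 hashes to 10; 10 taken -> place at 11.
90 hashes to 2; slot 2 is free -> place at 2.
397 hashes to 10; 10,11 taken -> place at 12.
669 hashes to 10; 10,11,12 taken -> place at 13.
446 hashes to 11; 11,12,13 taken -> place at 14.
40 hashes to 10; 10,11,12,13,14 taken -> place at 15.
297 hashes to 9; slot 9 is free -> place at 9.
618 hashes to 10; 10,11,12,13,14,15 taken -> place at 16.
286 hashes to 6; slot 6 is free -> place at 6.
Table: [—, —, 90, 989, —, —, 286, —, —, 297, 74, 465, 397, 669, 446, 40, 618]

2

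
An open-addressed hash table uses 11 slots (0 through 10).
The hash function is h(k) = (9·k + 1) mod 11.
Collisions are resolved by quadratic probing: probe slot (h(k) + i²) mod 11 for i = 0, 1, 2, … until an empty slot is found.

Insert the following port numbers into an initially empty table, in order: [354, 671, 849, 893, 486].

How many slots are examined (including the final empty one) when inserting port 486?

354: h=8 => slot 8
671: h=1 => slot 1
849: h=8, probe 8,9 => slot 9
893: h=8, probe 8,9,1,6 => slot 6
486: h=8, probe 8,9,1,6,2 => slot 2
Table: [., 671, 486, ., ., ., 893, ., 354, 849, .]

5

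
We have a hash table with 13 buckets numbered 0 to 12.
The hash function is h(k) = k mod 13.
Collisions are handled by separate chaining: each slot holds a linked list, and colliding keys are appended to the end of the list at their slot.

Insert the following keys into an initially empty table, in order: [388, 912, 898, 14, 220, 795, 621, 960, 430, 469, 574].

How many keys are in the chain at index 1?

388 → bucket 11
912 → bucket 2
898 → bucket 1
14 → bucket 1 (collision)
220 → bucket 12
795 → bucket 2 (collision)
621 → bucket 10
960 → bucket 11 (collision)
430 → bucket 1 (collision)
469 → bucket 1 (collision)
574 → bucket 2 (collision)
Final buckets:
0: -
1: 898 -> 14 -> 430 -> 469
2: 912 -> 795 -> 574
3: -
4: -
5: -
6: -
7: -
8: -
9: -
10: 621
11: 388 -> 960
12: 220

4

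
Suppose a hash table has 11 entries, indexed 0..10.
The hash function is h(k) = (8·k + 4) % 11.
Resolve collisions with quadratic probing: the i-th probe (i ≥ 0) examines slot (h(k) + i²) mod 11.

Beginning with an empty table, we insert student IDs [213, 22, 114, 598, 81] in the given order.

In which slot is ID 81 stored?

Insert 213: h=3, slot 3 empty => index 3.
Insert 22: h=4, slot 4 empty => index 4.
Insert 114: h=3, slots 3,4 occupied => index 7.
Insert 598: h=3, slots 3,4,7 occupied => index 1.
Insert 81: h=3, slots 3,4,7,1 occupied => index 8.
Table: [_, 598, _, 213, 22, _, _, 114, 81, _, _]

8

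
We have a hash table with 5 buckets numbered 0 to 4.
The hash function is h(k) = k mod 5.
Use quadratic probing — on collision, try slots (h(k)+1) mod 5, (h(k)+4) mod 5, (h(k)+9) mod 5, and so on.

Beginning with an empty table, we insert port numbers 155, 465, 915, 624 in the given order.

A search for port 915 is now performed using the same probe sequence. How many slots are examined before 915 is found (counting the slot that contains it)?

Insert 155: h=0, slot 0 empty => index 0.
Insert 465: h=0, slot 0 occupied => index 1.
Insert 915: h=0, slots 0,1 occupied => index 4.
Insert 624: h=4, slots 4,0 occupied => index 3.
Table: [155, 465, ∅, 624, 915]
Lookup 915: h=0, probe 0,1,4 → found at 4.

3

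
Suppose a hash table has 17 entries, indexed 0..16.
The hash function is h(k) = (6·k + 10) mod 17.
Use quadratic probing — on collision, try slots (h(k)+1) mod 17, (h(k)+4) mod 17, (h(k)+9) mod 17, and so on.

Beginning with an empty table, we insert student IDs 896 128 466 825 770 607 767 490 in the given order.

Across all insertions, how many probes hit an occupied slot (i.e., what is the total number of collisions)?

3

Insert 896: h=14, slot 14 empty → index 14.
Insert 128: h=13, slot 13 empty → index 13.
Insert 466: h=1, slot 1 empty → index 1.
Insert 825: h=13, slots 13,14 occupied → index 0.
Insert 770: h=6, slot 6 empty → index 6.
Insert 607: h=14, slot 14 occupied → index 15.
Insert 767: h=5, slot 5 empty → index 5.
Insert 490: h=9, slot 9 empty → index 9.
Table: [825, 466, —, —, —, 767, 770, —, —, 490, —, —, —, 128, 896, 607, —]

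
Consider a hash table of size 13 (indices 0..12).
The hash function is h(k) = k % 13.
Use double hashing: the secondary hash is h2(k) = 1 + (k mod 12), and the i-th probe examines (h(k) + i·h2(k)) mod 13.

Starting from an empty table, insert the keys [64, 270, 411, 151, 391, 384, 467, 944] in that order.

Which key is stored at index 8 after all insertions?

64 hashes to 12; slot 12 is free → place at 12.
270 hashes to 10; slot 10 is free → place at 10.
411 hashes to 8; slot 8 is free → place at 8.
151 hashes to 8, h2=8; 8 taken → place at 3.
391 hashes to 1; slot 1 is free → place at 1.
384 hashes to 7; slot 7 is free → place at 7.
467 hashes to 12, h2=12; 12 taken → place at 11.
944 hashes to 8, h2=9; 8 taken → place at 4.
Table: [—, 391, —, 151, 944, —, —, 384, 411, —, 270, 467, 64]

411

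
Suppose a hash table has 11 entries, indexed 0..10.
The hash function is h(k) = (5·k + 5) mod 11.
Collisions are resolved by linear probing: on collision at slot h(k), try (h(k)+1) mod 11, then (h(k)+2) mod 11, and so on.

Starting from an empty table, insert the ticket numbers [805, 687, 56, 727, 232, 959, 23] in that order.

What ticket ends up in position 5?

Insert 805: h=4, slot 4 empty -> index 4.
Insert 687: h=8, slot 8 empty -> index 8.
Insert 56: h=10, slot 10 empty -> index 10.
Insert 727: h=10, slot 10 occupied -> index 0.
Insert 232: h=10, slots 10,0 occupied -> index 1.
Insert 959: h=4, slot 4 occupied -> index 5.
Insert 23: h=10, slots 10,0,1 occupied -> index 2.
Table: [727, 232, 23, ∅, 805, 959, ∅, ∅, 687, ∅, 56]

959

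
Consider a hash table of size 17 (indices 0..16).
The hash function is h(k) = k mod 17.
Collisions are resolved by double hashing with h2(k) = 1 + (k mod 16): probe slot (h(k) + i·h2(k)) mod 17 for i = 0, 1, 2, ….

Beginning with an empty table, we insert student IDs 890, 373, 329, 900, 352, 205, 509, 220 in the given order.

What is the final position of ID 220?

890 hashes to 6; slot 6 is free → place at 6.
373 hashes to 16; slot 16 is free → place at 16.
329 hashes to 6, h2=10; 6,16 taken → place at 9.
900 hashes to 16, h2=5; 16 taken → place at 4.
352 hashes to 12; slot 12 is free → place at 12.
205 hashes to 1; slot 1 is free → place at 1.
509 hashes to 16, h2=14; 16 taken → place at 13.
220 hashes to 16, h2=13; 16,12 taken → place at 8.
Table: [∅, 205, ∅, ∅, 900, ∅, 890, ∅, 220, 329, ∅, ∅, 352, 509, ∅, ∅, 373]

8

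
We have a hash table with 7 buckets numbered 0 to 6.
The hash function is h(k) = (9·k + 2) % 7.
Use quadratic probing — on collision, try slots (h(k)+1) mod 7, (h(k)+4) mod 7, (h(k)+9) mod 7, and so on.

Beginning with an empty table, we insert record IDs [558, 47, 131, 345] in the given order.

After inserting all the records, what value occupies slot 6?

558: h=5 => slot 5
47: h=5, probe 5,6 => slot 6
131: h=5, probe 5,6,2 => slot 2
345: h=6, probe 6,0 => slot 0
Table: [345, ∅, 131, ∅, ∅, 558, 47]

47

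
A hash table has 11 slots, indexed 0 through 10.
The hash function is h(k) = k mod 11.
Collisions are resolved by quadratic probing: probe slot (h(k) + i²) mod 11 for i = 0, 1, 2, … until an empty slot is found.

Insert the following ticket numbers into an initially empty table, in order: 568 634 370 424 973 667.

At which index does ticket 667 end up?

Insert 568: h=7, slot 7 empty -> index 7.
Insert 634: h=7, slot 7 occupied -> index 8.
Insert 370: h=7, slots 7,8 occupied -> index 0.
Insert 424: h=6, slot 6 empty -> index 6.
Insert 973: h=5, slot 5 empty -> index 5.
Insert 667: h=7, slots 7,8,0,5 occupied -> index 1.
Table: [370, 667, —, —, —, 973, 424, 568, 634, —, —]

1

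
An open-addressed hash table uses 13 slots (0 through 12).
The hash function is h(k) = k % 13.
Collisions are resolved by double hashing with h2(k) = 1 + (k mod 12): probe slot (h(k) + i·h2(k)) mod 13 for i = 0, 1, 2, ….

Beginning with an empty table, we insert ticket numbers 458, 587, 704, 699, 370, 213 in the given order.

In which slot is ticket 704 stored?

11

458: h=3 -> slot 3
587: h=2 -> slot 2
704: h=2, h2=9, probe 2,11 -> slot 11
699: h=10 -> slot 10
370: h=6 -> slot 6
213: h=5 -> slot 5
Table: [., ., 587, 458, ., 213, 370, ., ., ., 699, 704, .]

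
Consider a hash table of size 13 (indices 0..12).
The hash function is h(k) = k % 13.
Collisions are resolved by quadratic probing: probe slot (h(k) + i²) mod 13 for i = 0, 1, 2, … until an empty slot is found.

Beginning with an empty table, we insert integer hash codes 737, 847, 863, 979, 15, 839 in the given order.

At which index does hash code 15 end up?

Insert 737: h=9, slot 9 empty -> index 9.
Insert 847: h=2, slot 2 empty -> index 2.
Insert 863: h=5, slot 5 empty -> index 5.
Insert 979: h=4, slot 4 empty -> index 4.
Insert 15: h=2, slot 2 occupied -> index 3.
Insert 839: h=7, slot 7 empty -> index 7.
Table: [-, -, 847, 15, 979, 863, -, 839, -, 737, -, -, -]

3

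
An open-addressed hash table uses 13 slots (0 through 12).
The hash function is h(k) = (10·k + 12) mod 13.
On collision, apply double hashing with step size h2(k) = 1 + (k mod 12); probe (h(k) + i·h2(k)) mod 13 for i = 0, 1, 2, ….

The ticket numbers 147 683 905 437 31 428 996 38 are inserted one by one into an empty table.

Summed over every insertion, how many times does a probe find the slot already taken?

4

147: h=0 -> slot 0
683: h=4 -> slot 4
905: h=1 -> slot 1
437: h=1, h2=6, probe 1,7 -> slot 7
31: h=10 -> slot 10
428: h=2 -> slot 2
996: h=1, h2=1, probe 1,2,3 -> slot 3
38: h=2, h2=3, probe 2,5 -> slot 5
Table: [147, 905, 428, 996, 683, 38, -, 437, -, -, 31, -, -]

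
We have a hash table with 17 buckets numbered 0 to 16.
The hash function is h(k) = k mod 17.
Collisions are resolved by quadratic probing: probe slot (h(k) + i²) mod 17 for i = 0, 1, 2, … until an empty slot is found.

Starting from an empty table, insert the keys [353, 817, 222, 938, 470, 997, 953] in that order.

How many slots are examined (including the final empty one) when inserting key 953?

353: h=13 => slot 13
817: h=1 => slot 1
222: h=1, probe 1,2 => slot 2
938: h=3 => slot 3
470: h=11 => slot 11
997: h=11, probe 11,12 => slot 12
953: h=1, probe 1,2,5 => slot 5
Table: [-, 817, 222, 938, -, 953, -, -, -, -, -, 470, 997, 353, -, -, -]

3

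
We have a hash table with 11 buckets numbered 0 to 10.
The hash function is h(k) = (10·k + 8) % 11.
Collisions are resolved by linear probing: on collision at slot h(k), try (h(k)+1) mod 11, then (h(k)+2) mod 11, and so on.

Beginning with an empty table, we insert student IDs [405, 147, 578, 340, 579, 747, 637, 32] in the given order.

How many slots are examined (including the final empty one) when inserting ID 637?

6

405: h=10 => slot 10
147: h=4 => slot 4
578: h=2 => slot 2
340: h=9 => slot 9
579: h=1 => slot 1
747: h=9, probe 9,10,0 => slot 0
637: h=9, probe 9,10,0,1,2,3 => slot 3
32: h=9, probe 9,10,0,1,2,3,4,5 => slot 5
Table: [747, 579, 578, 637, 147, 32, —, —, —, 340, 405]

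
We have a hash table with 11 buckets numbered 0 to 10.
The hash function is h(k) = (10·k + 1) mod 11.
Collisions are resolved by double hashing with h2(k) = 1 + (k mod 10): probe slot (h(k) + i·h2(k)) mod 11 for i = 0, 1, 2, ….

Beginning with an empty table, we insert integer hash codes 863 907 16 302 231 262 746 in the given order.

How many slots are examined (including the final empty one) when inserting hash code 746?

4

863: h=7 => slot 7
907: h=7, h2=8, probe 7,4 => slot 4
16: h=7, h2=7, probe 7,3 => slot 3
302: h=7, h2=3, probe 7,10 => slot 10
231: h=1 => slot 1
262: h=3, h2=3, probe 3,6 => slot 6
746: h=3, h2=7, probe 3,10,6,2 => slot 2
Table: [., 231, 746, 16, 907, ., 262, 863, ., ., 302]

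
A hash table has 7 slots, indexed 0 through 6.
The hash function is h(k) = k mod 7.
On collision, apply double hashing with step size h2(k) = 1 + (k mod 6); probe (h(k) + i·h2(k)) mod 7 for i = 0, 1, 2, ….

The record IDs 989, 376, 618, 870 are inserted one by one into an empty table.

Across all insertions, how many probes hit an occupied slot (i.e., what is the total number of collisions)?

3

989: h=2 => slot 2
376: h=5 => slot 5
618: h=2, h2=1, probe 2,3 => slot 3
870: h=2, h2=1, probe 2,3,4 => slot 4
Table: [_, _, 989, 618, 870, 376, _]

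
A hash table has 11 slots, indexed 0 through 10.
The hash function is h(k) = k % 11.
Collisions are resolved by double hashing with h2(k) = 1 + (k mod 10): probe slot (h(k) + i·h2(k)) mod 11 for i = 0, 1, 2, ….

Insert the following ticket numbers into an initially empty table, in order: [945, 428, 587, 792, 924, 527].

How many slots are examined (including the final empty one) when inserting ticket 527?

2

Insert 945: h=10, slot 10 empty → index 10.
Insert 428: h=10, h2=9, slot 10 occupied → index 8.
Insert 587: h=4, slot 4 empty → index 4.
Insert 792: h=0, slot 0 empty → index 0.
Insert 924: h=0, h2=5, slot 0 occupied → index 5.
Insert 527: h=10, h2=8, slot 10 occupied → index 7.
Table: [792, —, —, —, 587, 924, —, 527, 428, —, 945]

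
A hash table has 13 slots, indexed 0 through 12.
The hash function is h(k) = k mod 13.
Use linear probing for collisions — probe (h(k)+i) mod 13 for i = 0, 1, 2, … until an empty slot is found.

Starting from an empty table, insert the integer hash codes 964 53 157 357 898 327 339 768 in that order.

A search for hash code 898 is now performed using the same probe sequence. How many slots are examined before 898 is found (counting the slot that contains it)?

4

964 hashes to 2; slot 2 is free → place at 2.
53 hashes to 1; slot 1 is free → place at 1.
157 hashes to 1; 1,2 taken → place at 3.
357 hashes to 6; slot 6 is free → place at 6.
898 hashes to 1; 1,2,3 taken → place at 4.
327 hashes to 2; 2,3,4 taken → place at 5.
339 hashes to 1; 1,2,3,4,5,6 taken → place at 7.
768 hashes to 1; 1,2,3,4,5,6,7 taken → place at 8.
Table: [-, 53, 964, 157, 898, 327, 357, 339, 768, -, -, -, -]
Lookup 898: h=1, probe 1,2,3,4 → found at 4.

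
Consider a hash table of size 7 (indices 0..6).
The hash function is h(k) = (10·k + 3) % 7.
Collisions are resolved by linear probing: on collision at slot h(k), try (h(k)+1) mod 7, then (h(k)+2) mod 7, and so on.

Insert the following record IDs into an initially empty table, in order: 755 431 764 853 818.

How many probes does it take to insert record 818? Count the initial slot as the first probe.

4

755 hashes to 0; slot 0 is free => place at 0.
431 hashes to 1; slot 1 is free => place at 1.
764 hashes to 6; slot 6 is free => place at 6.
853 hashes to 0; 0,1 taken => place at 2.
818 hashes to 0; 0,1,2 taken => place at 3.
Table: [755, 431, 853, 818, —, —, 764]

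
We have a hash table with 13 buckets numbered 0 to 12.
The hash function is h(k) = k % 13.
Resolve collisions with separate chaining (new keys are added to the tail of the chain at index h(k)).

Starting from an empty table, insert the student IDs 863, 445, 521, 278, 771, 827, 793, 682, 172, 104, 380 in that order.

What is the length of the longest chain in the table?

3

Insert 863: h=5, bucket 5 empty → new chain.
Insert 445: h=3, bucket 3 empty → new chain.
Insert 521: h=1, bucket 1 empty → new chain.
Insert 278: h=5, bucket 5 nonempty → append to chain.
Insert 771: h=4, bucket 4 empty → new chain.
Insert 827: h=8, bucket 8 empty → new chain.
Insert 793: h=0, bucket 0 empty → new chain.
Insert 682: h=6, bucket 6 empty → new chain.
Insert 172: h=3, bucket 3 nonempty → append to chain.
Insert 104: h=0, bucket 0 nonempty → append to chain.
Insert 380: h=3, bucket 3 nonempty → append to chain.
Final buckets:
0: 793 -> 104
1: 521
2: ∅
3: 445 -> 172 -> 380
4: 771
5: 863 -> 278
6: 682
7: ∅
8: 827
9: ∅
10: ∅
11: ∅
12: ∅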